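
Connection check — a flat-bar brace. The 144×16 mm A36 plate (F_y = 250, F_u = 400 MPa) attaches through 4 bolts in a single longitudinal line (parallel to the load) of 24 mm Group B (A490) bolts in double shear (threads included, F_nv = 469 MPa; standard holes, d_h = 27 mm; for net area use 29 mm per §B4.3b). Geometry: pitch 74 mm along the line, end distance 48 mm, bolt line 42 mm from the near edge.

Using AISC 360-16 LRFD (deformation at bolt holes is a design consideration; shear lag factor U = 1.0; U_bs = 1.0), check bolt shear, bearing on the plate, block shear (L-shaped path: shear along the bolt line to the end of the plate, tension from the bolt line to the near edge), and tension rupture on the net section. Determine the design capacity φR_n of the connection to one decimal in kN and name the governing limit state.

Bolt shear: A_b = π(24)²/4 = 452.39 mm². φR_n = 0.75 × 469 × 452.39 × 4 × 2 = 1273.0 kN.
Bearing (16 mm plate, F_u = 400 MPa): end bolts L_c = 48 − 27/2 = 34.5, R_n = min(1.2×34.5×16×400, 2.4×24×16×400) = 264.96 kN/bolt; interior L_c = 74 − 27 = 47, R_n = 360.96 kN/bolt. φR_n = 0.75 × (1×264.96 + 3×360.96) = 1010.9 kN.
Block shear: shear path 1×[48+3×74] = 1×270 mm, A_gv = 4320, A_nv = 1×(270 − 3.5×29)×16 = 2696 mm²; tension to near edge: (42 − 0.5×29)×16 = 440 mm². R_n = min(0.6×400×2696, 0.6×250×4320) + 1.0×400×440 = min(647.04, 648) + 176 = 823.04 kN. φR_n = 0.75 × 823.04 = 617.3 kN.
Tension rupture (net): A_n = (144 − 1×29)×16 = 1840 mm² (U = 1.0, A_e = A_n). φR_n = 0.75 × 400 × 1840 = 552.0 kN.
Governing: min(1273.0, 1010.9, 617.3, 552.0) = 552.0 kN → net-section rupture.

552.0 kN (net-section rupture governs)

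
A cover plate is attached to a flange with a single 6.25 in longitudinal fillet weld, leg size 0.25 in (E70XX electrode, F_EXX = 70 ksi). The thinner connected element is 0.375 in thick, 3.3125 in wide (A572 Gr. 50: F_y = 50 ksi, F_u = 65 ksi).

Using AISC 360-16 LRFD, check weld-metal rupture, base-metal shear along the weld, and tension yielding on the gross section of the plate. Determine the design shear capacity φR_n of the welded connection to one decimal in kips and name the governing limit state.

34.8 kips (weld metal governs)

Weld metal: throat = 0.707×0.25 = 0.17675 in, L = 6.25 in. φR_n = 0.75 × 0.6 × 70 × 0.17675 × 6.25 = 34.8 kips.
Base metal shear (0.375 in plate): yield φR_n = 1.0×0.6×50×0.375×6.25 = 70.3 kips; rupture φR_n = 0.75×0.6×65×0.375×6.25 = 68.6 kips; take 68.6 kips (rupture).
Tension yield (gross): A_g = 3.3125×0.375 = 1.2422 in². φR_n = 0.90 × 50 × 1.2422 = 55.9 kips.
Governing: min(34.8, 68.6, 55.9) = 34.8 kips → weld metal.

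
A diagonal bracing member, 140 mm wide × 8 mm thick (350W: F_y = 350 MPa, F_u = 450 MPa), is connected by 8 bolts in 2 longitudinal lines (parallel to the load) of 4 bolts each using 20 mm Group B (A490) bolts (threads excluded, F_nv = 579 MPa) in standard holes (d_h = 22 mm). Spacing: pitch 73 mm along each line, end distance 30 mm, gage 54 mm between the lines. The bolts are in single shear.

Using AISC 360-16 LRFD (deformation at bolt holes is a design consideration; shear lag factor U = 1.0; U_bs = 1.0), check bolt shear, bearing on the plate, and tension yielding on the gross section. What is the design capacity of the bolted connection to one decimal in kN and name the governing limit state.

352.8 kN (gross-section yield governs)

Bolt shear: A_b = π(20)²/4 = 314.16 mm². φR_n = 0.75 × 579 × 314.16 × 8 × 1 = 1091.4 kN.
Bearing (8 mm plate, F_u = 450 MPa): end bolts L_c = 30 − 22/2 = 19, R_n = min(1.2×19×8×450, 2.4×20×8×450) = 82.08 kN/bolt; interior L_c = 73 − 22 = 51, R_n = 172.8 kN/bolt. φR_n = 0.75 × (2×82.08 + 6×172.8) = 900.7 kN.
Tension yield (gross): A_g = 140×8 = 1120 mm². φR_n = 0.90 × 350 × 1120 = 352.8 kN.
Governing: min(1091.4, 900.7, 352.8) = 352.8 kN → gross-section yield.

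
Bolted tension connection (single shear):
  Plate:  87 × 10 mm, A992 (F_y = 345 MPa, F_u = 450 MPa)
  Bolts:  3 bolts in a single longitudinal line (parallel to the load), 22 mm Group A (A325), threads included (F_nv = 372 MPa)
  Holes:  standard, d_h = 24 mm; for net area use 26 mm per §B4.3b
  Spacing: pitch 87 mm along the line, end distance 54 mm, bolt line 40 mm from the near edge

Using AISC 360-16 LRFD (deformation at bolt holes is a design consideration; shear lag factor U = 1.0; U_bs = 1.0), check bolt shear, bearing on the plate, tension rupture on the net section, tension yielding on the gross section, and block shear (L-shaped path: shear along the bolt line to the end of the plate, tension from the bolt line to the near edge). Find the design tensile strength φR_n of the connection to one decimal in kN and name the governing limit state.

Bolt shear: A_b = π(22)²/4 = 380.13 mm². φR_n = 0.75 × 372 × 380.13 × 3 × 1 = 318.2 kN.
Bearing (10 mm plate, F_u = 450 MPa): end bolts L_c = 54 − 24/2 = 42, R_n = min(1.2×42×10×450, 2.4×22×10×450) = 226.8 kN/bolt; interior L_c = 87 − 24 = 63, R_n = 237.6 kN/bolt. φR_n = 0.75 × (1×226.8 + 2×237.6) = 526.5 kN.
Tension rupture (net): A_n = (87 − 1×26)×10 = 610 mm² (U = 1.0, A_e = A_n). φR_n = 0.75 × 450 × 610 = 205.9 kN.
Tension yield (gross): A_g = 87×10 = 870 mm². φR_n = 0.90 × 345 × 870 = 270.1 kN.
Block shear: shear path 1×[54+2×87] = 1×228 mm, A_gv = 2280, A_nv = 1×(228 − 2.5×26)×10 = 1630 mm²; tension to near edge: (40 − 0.5×26)×10 = 270 mm². R_n = min(0.6×450×1630, 0.6×345×2280) + 1.0×450×270 = min(440.1, 471.96) + 121.5 = 561.6 kN. φR_n = 0.75 × 561.6 = 421.2 kN.
Governing: min(318.2, 526.5, 205.9, 270.1, 421.2) = 205.9 kN → net-section rupture.

205.9 kN (net-section rupture governs)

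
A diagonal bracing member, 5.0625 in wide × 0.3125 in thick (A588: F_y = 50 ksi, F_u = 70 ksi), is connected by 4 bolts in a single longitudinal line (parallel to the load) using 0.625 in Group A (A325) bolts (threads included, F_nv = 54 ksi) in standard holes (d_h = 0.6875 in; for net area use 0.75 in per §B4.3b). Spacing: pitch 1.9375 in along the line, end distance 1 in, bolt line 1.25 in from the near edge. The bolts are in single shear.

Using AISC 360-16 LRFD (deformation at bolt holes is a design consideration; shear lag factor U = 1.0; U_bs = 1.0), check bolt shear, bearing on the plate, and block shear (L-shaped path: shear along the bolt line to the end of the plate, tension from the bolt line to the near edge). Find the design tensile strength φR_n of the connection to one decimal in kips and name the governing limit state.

49.7 kips (bolt shear governs)

Bolt shear: A_b = π(0.625)²/4 = 0.3068 in². φR_n = 0.75 × 54 × 0.3068 × 4 × 1 = 49.7 kips.
Bearing (0.3125 in plate, F_u = 70 ksi): end bolts L_c = 1 − 0.6875/2 = 0.65625, R_n = min(1.2×0.65625×0.3125×70, 2.4×0.625×0.3125×70) = 17.227 kips/bolt; interior L_c = 1.9375 − 0.6875 = 1.25, R_n = 32.813 kips/bolt. φR_n = 0.75 × (1×17.227 + 3×32.813) = 86.7 kips.
Block shear: shear path 1×[1+3×1.9375] = 1×6.8125 in, A_gv = 2.1289, A_nv = 1×(6.8125 − 3.5×0.75)×0.3125 = 1.3086 in²; tension to near edge: (1.25 − 0.5×0.75)×0.3125 = 0.27344 in². R_n = min(0.6×70×1.3086, 0.6×50×2.1289) + 1.0×70×0.27344 = min(54.961, 63.867) + 19.141 = 74.102 kips. φR_n = 0.75 × 74.102 = 55.6 kips.
Governing: min(49.7, 86.7, 55.6) = 49.7 kips → bolt shear.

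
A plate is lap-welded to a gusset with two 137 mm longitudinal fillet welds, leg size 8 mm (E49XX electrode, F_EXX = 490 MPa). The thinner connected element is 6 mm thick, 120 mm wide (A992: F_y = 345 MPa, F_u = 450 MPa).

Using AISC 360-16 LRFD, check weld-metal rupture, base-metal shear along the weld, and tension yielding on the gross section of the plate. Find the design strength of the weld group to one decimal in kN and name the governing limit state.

Weld metal: throat = 0.707×8 = 5.656 mm, L = 2×137 = 274 mm. φR_n = 0.75 × 0.6 × 490 × 5.656 × 274 = 341.7 kN.
Base metal shear (6 mm plate): yield φR_n = 1.0×0.6×345×6×274 = 340.3 kN; rupture φR_n = 0.75×0.6×450×6×274 = 332.9 kN; take 332.9 kN (rupture).
Tension yield (gross): A_g = 120×6 = 720 mm². φR_n = 0.90 × 345 × 720 = 223.6 kN.
Governing: min(341.7, 332.9, 223.6) = 223.6 kN → gross-section yield.

223.6 kN (gross-section yield governs)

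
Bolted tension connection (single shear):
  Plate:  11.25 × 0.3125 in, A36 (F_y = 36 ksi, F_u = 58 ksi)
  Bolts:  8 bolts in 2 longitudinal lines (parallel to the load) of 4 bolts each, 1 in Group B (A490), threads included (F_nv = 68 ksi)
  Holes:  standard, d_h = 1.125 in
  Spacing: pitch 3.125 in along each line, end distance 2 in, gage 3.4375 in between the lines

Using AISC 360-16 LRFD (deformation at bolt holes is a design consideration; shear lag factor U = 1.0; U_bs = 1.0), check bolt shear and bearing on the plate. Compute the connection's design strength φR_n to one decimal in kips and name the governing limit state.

242.6 kips (bearing governs)

Bolt shear: A_b = π(1)²/4 = 0.7854 in². φR_n = 0.75 × 68 × 0.7854 × 8 × 1 = 320.4 kips.
Bearing (0.3125 in plate, F_u = 58 ksi): end bolts L_c = 2 − 1.125/2 = 1.4375, R_n = min(1.2×1.4375×0.3125×58, 2.4×1×0.3125×58) = 31.266 kips/bolt; interior L_c = 3.125 − 1.125 = 2, R_n = 43.5 kips/bolt. φR_n = 0.75 × (2×31.266 + 6×43.5) = 242.6 kips.
Governing: min(320.4, 242.6) = 242.6 kips → bearing.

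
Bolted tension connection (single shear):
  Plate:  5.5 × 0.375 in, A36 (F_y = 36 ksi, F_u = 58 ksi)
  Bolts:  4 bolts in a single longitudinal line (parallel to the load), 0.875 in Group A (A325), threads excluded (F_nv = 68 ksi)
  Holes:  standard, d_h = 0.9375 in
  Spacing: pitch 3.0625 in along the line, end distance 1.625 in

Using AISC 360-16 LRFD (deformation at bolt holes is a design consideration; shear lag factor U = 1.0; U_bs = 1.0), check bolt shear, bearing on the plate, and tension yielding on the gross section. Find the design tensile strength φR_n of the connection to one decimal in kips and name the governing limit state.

Bolt shear: A_b = π(0.875)²/4 = 0.60132 in². φR_n = 0.75 × 68 × 0.60132 × 4 × 1 = 122.7 kips.
Bearing (0.375 in plate, F_u = 58 ksi): end bolts L_c = 1.625 − 0.9375/2 = 1.15625, R_n = min(1.2×1.15625×0.375×58, 2.4×0.875×0.375×58) = 30.178 kips/bolt; interior L_c = 3.0625 − 0.9375 = 2.125, R_n = 45.675 kips/bolt. φR_n = 0.75 × (1×30.178 + 3×45.675) = 125.4 kips.
Tension yield (gross): A_g = 5.5×0.375 = 2.0625 in². φR_n = 0.90 × 36 × 2.0625 = 66.8 kips.
Governing: min(122.7, 125.4, 66.8) = 66.8 kips → gross-section yield.

66.8 kips (gross-section yield governs)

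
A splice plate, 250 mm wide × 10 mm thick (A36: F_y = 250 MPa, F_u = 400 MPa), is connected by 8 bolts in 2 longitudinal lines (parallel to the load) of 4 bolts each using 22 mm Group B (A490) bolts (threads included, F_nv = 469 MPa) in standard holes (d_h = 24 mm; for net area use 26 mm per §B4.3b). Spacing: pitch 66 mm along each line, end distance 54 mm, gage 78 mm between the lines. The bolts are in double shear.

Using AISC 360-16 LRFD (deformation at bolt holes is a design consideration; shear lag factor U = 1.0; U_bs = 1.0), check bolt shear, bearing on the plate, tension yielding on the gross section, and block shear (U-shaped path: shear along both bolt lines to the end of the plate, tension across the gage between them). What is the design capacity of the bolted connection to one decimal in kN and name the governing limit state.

562.5 kN (gross-section yield governs)

Bolt shear: A_b = π(22)²/4 = 380.13 mm². φR_n = 0.75 × 469 × 380.13 × 8 × 2 = 2139.4 kN.
Bearing (10 mm plate, F_u = 400 MPa): end bolts L_c = 54 − 24/2 = 42, R_n = min(1.2×42×10×400, 2.4×22×10×400) = 201.6 kN/bolt; interior L_c = 66 − 24 = 42, R_n = 201.6 kN/bolt. φR_n = 0.75 × (2×201.6 + 6×201.6) = 1209.6 kN.
Tension yield (gross): A_g = 250×10 = 2500 mm². φR_n = 0.90 × 250 × 2500 = 562.5 kN.
Block shear: shear path 2×[54+3×66] = 2×252 mm, A_gv = 5040, A_nv = 2×(252 − 3.5×26)×10 = 3220 mm²; tension across gage: (78 − 1×26)×10 = 520 mm². R_n = min(0.6×400×3220, 0.6×250×5040) + 1.0×400×520 = min(772.8, 756) + 208 = 964 kN. φR_n = 0.75 × 964 = 723.0 kN.
Governing: min(2139.4, 1209.6, 562.5, 723.0) = 562.5 kN → gross-section yield.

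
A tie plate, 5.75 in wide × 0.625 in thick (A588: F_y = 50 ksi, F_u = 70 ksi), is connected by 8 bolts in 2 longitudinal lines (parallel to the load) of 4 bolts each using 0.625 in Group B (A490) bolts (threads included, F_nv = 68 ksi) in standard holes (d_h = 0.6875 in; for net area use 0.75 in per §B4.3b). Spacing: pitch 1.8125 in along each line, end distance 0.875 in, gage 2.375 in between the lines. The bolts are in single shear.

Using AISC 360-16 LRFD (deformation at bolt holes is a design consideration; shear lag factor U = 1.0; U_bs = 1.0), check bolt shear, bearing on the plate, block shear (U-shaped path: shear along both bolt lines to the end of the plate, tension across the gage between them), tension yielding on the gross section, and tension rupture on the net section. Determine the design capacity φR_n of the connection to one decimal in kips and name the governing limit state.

125.2 kips (bolt shear governs)

Bolt shear: A_b = π(0.625)²/4 = 0.3068 in². φR_n = 0.75 × 68 × 0.3068 × 8 × 1 = 125.2 kips.
Bearing (0.625 in plate, F_u = 70 ksi): end bolts L_c = 0.875 − 0.6875/2 = 0.53125, R_n = min(1.2×0.53125×0.625×70, 2.4×0.625×0.625×70) = 27.891 kips/bolt; interior L_c = 1.8125 − 0.6875 = 1.125, R_n = 59.063 kips/bolt. φR_n = 0.75 × (2×27.891 + 6×59.063) = 307.6 kips.
Block shear: shear path 2×[0.875+3×1.8125] = 2×6.3125 in, A_gv = 7.8906, A_nv = 2×(6.3125 − 3.5×0.75)×0.625 = 4.6094 in²; tension across gage: (2.375 − 1×0.75)×0.625 = 1.0156 in². R_n = min(0.6×70×4.6094, 0.6×50×7.8906) + 1.0×70×1.0156 = min(193.59, 236.72) + 71.092 = 264.68 kips. φR_n = 0.75 × 264.68 = 198.5 kips.
Tension yield (gross): A_g = 5.75×0.625 = 3.5938 in². φR_n = 0.90 × 50 × 3.5938 = 161.7 kips.
Tension rupture (net): A_n = (5.75 − 2×0.75)×0.625 = 2.6563 in² (U = 1.0, A_e = A_n). φR_n = 0.75 × 70 × 2.6563 = 139.5 kips.
Governing: min(125.2, 307.6, 198.5, 161.7, 139.5) = 125.2 kips → bolt shear.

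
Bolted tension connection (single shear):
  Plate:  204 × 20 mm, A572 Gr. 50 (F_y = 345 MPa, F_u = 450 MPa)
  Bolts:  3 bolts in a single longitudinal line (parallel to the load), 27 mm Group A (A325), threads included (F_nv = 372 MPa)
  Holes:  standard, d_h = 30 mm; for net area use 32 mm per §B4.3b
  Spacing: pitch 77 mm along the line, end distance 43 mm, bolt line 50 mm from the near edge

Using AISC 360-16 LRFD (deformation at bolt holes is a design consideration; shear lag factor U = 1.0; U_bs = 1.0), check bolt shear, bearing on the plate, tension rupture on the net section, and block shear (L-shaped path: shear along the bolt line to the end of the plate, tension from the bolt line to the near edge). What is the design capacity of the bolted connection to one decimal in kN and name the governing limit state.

479.2 kN (bolt shear governs)

Bolt shear: A_b = π(27)²/4 = 572.56 mm². φR_n = 0.75 × 372 × 572.56 × 3 × 1 = 479.2 kN.
Bearing (20 mm plate, F_u = 450 MPa): end bolts L_c = 43 − 30/2 = 28, R_n = min(1.2×28×20×450, 2.4×27×20×450) = 302.4 kN/bolt; interior L_c = 77 − 30 = 47, R_n = 507.6 kN/bolt. φR_n = 0.75 × (1×302.4 + 2×507.6) = 988.2 kN.
Tension rupture (net): A_n = (204 − 1×32)×20 = 3440 mm² (U = 1.0, A_e = A_n). φR_n = 0.75 × 450 × 3440 = 1161.0 kN.
Block shear: shear path 1×[43+2×77] = 1×197 mm, A_gv = 3940, A_nv = 1×(197 − 2.5×32)×20 = 2340 mm²; tension to near edge: (50 − 0.5×32)×20 = 680 mm². R_n = min(0.6×450×2340, 0.6×345×3940) + 1.0×450×680 = min(631.8, 815.58) + 306 = 937.8 kN. φR_n = 0.75 × 937.8 = 703.4 kN.
Governing: min(479.2, 988.2, 1161.0, 703.4) = 479.2 kN → bolt shear.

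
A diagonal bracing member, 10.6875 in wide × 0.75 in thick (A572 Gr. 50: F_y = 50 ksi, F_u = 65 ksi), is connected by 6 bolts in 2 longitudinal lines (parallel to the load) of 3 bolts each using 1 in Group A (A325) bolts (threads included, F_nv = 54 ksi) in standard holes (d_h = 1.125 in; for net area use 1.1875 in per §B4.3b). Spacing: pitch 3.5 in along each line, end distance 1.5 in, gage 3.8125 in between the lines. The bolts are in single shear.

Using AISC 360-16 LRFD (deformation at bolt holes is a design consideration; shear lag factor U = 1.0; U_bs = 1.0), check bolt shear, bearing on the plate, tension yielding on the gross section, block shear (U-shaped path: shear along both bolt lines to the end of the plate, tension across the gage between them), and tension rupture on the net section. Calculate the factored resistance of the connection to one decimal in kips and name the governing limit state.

Bolt shear: A_b = π(1)²/4 = 0.7854 in². φR_n = 0.75 × 54 × 0.7854 × 6 × 1 = 190.9 kips.
Bearing (0.75 in plate, F_u = 65 ksi): end bolts L_c = 1.5 − 1.125/2 = 0.9375, R_n = min(1.2×0.9375×0.75×65, 2.4×1×0.75×65) = 54.844 kips/bolt; interior L_c = 3.5 − 1.125 = 2.375, R_n = 117 kips/bolt. φR_n = 0.75 × (2×54.844 + 4×117) = 433.3 kips.
Tension yield (gross): A_g = 10.6875×0.75 = 8.0156 in². φR_n = 0.90 × 50 × 8.0156 = 360.7 kips.
Block shear: shear path 2×[1.5+2×3.5] = 2×8.5 in, A_gv = 12.75, A_nv = 2×(8.5 − 2.5×1.1875)×0.75 = 8.2969 in²; tension across gage: (3.8125 − 1×1.1875)×0.75 = 1.9688 in². R_n = min(0.6×65×8.2969, 0.6×50×12.75) + 1.0×65×1.9688 = min(323.58, 382.5) + 127.97 = 451.55 kips. φR_n = 0.75 × 451.55 = 338.7 kips.
Tension rupture (net): A_n = (10.6875 − 2×1.1875)×0.75 = 6.2344 in² (U = 1.0, A_e = A_n). φR_n = 0.75 × 65 × 6.2344 = 303.9 kips.
Governing: min(190.9, 433.3, 360.7, 338.7, 303.9) = 190.9 kips → bolt shear.

190.9 kips (bolt shear governs)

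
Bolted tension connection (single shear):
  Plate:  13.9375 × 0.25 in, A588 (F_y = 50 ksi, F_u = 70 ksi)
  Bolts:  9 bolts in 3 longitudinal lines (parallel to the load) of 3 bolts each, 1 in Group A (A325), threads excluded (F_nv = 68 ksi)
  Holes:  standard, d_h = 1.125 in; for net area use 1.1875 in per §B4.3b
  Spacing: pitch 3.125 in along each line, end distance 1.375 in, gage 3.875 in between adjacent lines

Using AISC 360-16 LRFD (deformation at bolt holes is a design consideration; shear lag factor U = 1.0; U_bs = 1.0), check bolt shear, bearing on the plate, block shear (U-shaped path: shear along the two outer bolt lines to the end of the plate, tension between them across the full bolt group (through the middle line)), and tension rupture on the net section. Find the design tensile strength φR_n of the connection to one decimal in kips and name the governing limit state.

Bolt shear: A_b = π(1)²/4 = 0.7854 in². φR_n = 0.75 × 68 × 0.7854 × 9 × 1 = 360.5 kips.
Bearing (0.25 in plate, F_u = 70 ksi): end bolts L_c = 1.375 − 1.125/2 = 0.8125, R_n = min(1.2×0.8125×0.25×70, 2.4×1×0.25×70) = 17.063 kips/bolt; interior L_c = 3.125 − 1.125 = 2, R_n = 42 kips/bolt. φR_n = 0.75 × (3×17.063 + 6×42) = 227.4 kips.
Block shear: shear path 2×[1.375+2×3.125] = 2×7.625 in, A_gv = 3.8125, A_nv = 2×(7.625 − 2.5×1.1875)×0.25 = 2.3281 in²; tension across gage: (7.75 − 2×1.1875)×0.25 = 1.3438 in². R_n = min(0.6×70×2.3281, 0.6×50×3.8125) + 1.0×70×1.3438 = min(97.78, 114.38) + 94.066 = 191.85 kips. φR_n = 0.75 × 191.85 = 143.9 kips.
Tension rupture (net): A_n = (13.9375 − 3×1.1875)×0.25 = 2.5938 in² (U = 1.0, A_e = A_n). φR_n = 0.75 × 70 × 2.5938 = 136.2 kips.
Governing: min(360.5, 227.4, 143.9, 136.2) = 136.2 kips → net-section rupture.

136.2 kips (net-section rupture governs)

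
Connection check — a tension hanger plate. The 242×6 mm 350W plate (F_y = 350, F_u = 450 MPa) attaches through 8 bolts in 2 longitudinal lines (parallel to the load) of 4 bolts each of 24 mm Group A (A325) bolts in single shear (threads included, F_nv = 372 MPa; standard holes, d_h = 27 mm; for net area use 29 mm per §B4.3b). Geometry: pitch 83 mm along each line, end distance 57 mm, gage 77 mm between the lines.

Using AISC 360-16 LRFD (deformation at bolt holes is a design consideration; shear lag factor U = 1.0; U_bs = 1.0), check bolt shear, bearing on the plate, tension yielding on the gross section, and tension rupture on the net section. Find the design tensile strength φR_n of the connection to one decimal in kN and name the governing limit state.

372.6 kN (net-section rupture governs)

Bolt shear: A_b = π(24)²/4 = 452.39 mm². φR_n = 0.75 × 372 × 452.39 × 8 × 1 = 1009.7 kN.
Bearing (6 mm plate, F_u = 450 MPa): end bolts L_c = 57 − 27/2 = 43.5, R_n = min(1.2×43.5×6×450, 2.4×24×6×450) = 140.94 kN/bolt; interior L_c = 83 − 27 = 56, R_n = 155.52 kN/bolt. φR_n = 0.75 × (2×140.94 + 6×155.52) = 911.3 kN.
Tension yield (gross): A_g = 242×6 = 1452 mm². φR_n = 0.90 × 350 × 1452 = 457.4 kN.
Tension rupture (net): A_n = (242 − 2×29)×6 = 1104 mm² (U = 1.0, A_e = A_n). φR_n = 0.75 × 450 × 1104 = 372.6 kN.
Governing: min(1009.7, 911.3, 457.4, 372.6) = 372.6 kN → net-section rupture.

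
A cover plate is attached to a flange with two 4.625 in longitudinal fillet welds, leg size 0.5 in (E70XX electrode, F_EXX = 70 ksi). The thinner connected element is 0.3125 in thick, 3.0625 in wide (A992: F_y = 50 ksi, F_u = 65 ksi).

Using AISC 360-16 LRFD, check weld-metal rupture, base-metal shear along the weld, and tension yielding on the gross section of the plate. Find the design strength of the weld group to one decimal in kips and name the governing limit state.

43.1 kips (gross-section yield governs)

Weld metal: throat = 0.707×0.5 = 0.3535 in, L = 2×4.625 = 9.25 in. φR_n = 0.75 × 0.6 × 70 × 0.3535 × 9.25 = 103.0 kips.
Base metal shear (0.3125 in plate): yield φR_n = 1.0×0.6×50×0.3125×9.25 = 86.7 kips; rupture φR_n = 0.75×0.6×65×0.3125×9.25 = 84.6 kips; take 84.6 kips (rupture).
Tension yield (gross): A_g = 3.0625×0.3125 = 0.95703 in². φR_n = 0.90 × 50 × 0.95703 = 43.1 kips.
Governing: min(103.0, 84.6, 43.1) = 43.1 kips → gross-section yield.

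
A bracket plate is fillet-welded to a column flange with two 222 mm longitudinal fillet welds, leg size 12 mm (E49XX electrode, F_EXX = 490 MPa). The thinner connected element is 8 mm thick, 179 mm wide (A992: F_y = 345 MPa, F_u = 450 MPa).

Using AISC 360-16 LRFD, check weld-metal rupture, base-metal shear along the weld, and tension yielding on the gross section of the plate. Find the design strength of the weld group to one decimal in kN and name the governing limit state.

Weld metal: throat = 0.707×12 = 8.484 mm, L = 2×222 = 444 mm. φR_n = 0.75 × 0.6 × 490 × 8.484 × 444 = 830.6 kN.
Base metal shear (8 mm plate): yield φR_n = 1.0×0.6×345×8×444 = 735.3 kN; rupture φR_n = 0.75×0.6×450×8×444 = 719.3 kN; take 719.3 kN (rupture).
Tension yield (gross): A_g = 179×8 = 1432 mm². φR_n = 0.90 × 345 × 1432 = 444.6 kN.
Governing: min(830.6, 719.3, 444.6) = 444.6 kN → gross-section yield.

444.6 kN (gross-section yield governs)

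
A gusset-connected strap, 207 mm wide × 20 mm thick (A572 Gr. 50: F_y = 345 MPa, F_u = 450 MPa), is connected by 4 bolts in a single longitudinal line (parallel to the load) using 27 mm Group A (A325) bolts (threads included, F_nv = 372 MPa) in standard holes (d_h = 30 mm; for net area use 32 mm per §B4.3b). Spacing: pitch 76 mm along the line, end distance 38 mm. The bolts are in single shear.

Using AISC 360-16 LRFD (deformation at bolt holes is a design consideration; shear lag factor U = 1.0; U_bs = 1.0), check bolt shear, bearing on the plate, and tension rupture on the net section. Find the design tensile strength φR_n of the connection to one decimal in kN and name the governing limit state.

639.0 kN (bolt shear governs)

Bolt shear: A_b = π(27)²/4 = 572.56 mm². φR_n = 0.75 × 372 × 572.56 × 4 × 1 = 639.0 kN.
Bearing (20 mm plate, F_u = 450 MPa): end bolts L_c = 38 − 30/2 = 23, R_n = min(1.2×23×20×450, 2.4×27×20×450) = 248.4 kN/bolt; interior L_c = 76 − 30 = 46, R_n = 496.8 kN/bolt. φR_n = 0.75 × (1×248.4 + 3×496.8) = 1304.1 kN.
Tension rupture (net): A_n = (207 − 1×32)×20 = 3500 mm² (U = 1.0, A_e = A_n). φR_n = 0.75 × 450 × 3500 = 1181.3 kN.
Governing: min(639.0, 1304.1, 1181.3) = 639.0 kN → bolt shear.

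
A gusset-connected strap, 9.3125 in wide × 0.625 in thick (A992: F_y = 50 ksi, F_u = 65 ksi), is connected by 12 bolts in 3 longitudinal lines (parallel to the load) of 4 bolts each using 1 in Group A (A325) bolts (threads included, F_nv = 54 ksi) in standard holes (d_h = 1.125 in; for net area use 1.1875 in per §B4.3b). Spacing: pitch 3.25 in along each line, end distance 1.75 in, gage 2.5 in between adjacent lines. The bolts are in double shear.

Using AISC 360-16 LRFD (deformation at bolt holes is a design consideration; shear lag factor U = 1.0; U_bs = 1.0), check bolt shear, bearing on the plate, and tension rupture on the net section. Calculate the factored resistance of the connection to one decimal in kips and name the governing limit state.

Bolt shear: A_b = π(1)²/4 = 0.7854 in². φR_n = 0.75 × 54 × 0.7854 × 12 × 2 = 763.4 kips.
Bearing (0.625 in plate, F_u = 65 ksi): end bolts L_c = 1.75 − 1.125/2 = 1.1875, R_n = min(1.2×1.1875×0.625×65, 2.4×1×0.625×65) = 57.891 kips/bolt; interior L_c = 3.25 − 1.125 = 2.125, R_n = 97.5 kips/bolt. φR_n = 0.75 × (3×57.891 + 9×97.5) = 788.4 kips.
Tension rupture (net): A_n = (9.3125 − 3×1.1875)×0.625 = 3.5938 in² (U = 1.0, A_e = A_n). φR_n = 0.75 × 65 × 3.5938 = 175.2 kips.
Governing: min(763.4, 788.4, 175.2) = 175.2 kips → net-section rupture.

175.2 kips (net-section rupture governs)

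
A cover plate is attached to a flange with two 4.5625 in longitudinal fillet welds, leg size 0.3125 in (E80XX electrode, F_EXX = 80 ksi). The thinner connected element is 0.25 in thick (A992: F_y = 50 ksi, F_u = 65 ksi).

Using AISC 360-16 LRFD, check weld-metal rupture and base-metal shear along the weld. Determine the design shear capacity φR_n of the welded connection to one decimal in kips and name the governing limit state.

Weld metal: throat = 0.707×0.3125 = 0.22094 in, L = 2×4.5625 = 9.125 in. φR_n = 0.75 × 0.6 × 80 × 0.22094 × 9.125 = 72.6 kips.
Base metal shear (0.25 in plate): yield φR_n = 1.0×0.6×50×0.25×9.125 = 68.4 kips; rupture φR_n = 0.75×0.6×65×0.25×9.125 = 66.7 kips; take 66.7 kips (rupture).
Governing: min(72.6, 66.7) = 66.7 kips → base-metal shear.

66.7 kips (base-metal shear governs)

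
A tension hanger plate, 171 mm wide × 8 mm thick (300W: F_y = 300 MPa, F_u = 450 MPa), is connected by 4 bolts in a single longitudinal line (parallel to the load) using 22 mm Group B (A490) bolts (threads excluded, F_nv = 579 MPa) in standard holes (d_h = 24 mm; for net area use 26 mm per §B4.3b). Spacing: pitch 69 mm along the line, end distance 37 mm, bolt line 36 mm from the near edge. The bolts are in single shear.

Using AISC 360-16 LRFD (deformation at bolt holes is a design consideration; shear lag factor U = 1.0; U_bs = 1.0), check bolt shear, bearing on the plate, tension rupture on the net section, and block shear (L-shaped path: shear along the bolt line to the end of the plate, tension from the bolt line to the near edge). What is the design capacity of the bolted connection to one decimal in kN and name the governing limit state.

310.0 kN (block shear governs)

Bolt shear: A_b = π(22)²/4 = 380.13 mm². φR_n = 0.75 × 579 × 380.13 × 4 × 1 = 660.3 kN.
Bearing (8 mm plate, F_u = 450 MPa): end bolts L_c = 37 − 24/2 = 25, R_n = min(1.2×25×8×450, 2.4×22×8×450) = 108 kN/bolt; interior L_c = 69 − 24 = 45, R_n = 190.08 kN/bolt. φR_n = 0.75 × (1×108 + 3×190.08) = 508.7 kN.
Tension rupture (net): A_n = (171 − 1×26)×8 = 1160 mm² (U = 1.0, A_e = A_n). φR_n = 0.75 × 450 × 1160 = 391.5 kN.
Block shear: shear path 1×[37+3×69] = 1×244 mm, A_gv = 1952, A_nv = 1×(244 − 3.5×26)×8 = 1224 mm²; tension to near edge: (36 − 0.5×26)×8 = 184 mm². R_n = min(0.6×450×1224, 0.6×300×1952) + 1.0×450×184 = min(330.48, 351.36) + 82.8 = 413.28 kN. φR_n = 0.75 × 413.28 = 310.0 kN.
Governing: min(660.3, 508.7, 391.5, 310.0) = 310.0 kN → block shear.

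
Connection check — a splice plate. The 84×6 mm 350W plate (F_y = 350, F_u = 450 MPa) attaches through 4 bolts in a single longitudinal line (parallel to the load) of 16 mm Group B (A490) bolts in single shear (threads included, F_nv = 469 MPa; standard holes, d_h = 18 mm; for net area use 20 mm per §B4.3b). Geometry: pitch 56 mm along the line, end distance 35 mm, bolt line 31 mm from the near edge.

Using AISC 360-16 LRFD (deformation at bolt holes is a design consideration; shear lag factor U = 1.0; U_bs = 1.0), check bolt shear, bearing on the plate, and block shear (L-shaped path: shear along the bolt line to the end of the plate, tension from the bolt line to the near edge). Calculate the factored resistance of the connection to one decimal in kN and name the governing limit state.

204.1 kN (block shear governs)

Bolt shear: A_b = π(16)²/4 = 201.06 mm². φR_n = 0.75 × 469 × 201.06 × 4 × 1 = 282.9 kN.
Bearing (6 mm plate, F_u = 450 MPa): end bolts L_c = 35 − 18/2 = 26, R_n = min(1.2×26×6×450, 2.4×16×6×450) = 84.24 kN/bolt; interior L_c = 56 − 18 = 38, R_n = 103.68 kN/bolt. φR_n = 0.75 × (1×84.24 + 3×103.68) = 296.5 kN.
Block shear: shear path 1×[35+3×56] = 1×203 mm, A_gv = 1218, A_nv = 1×(203 − 3.5×20)×6 = 798 mm²; tension to near edge: (31 − 0.5×20)×6 = 126 mm². R_n = min(0.6×450×798, 0.6×350×1218) + 1.0×450×126 = min(215.46, 255.78) + 56.7 = 272.16 kN. φR_n = 0.75 × 272.16 = 204.1 kN.
Governing: min(282.9, 296.5, 204.1) = 204.1 kN → block shear.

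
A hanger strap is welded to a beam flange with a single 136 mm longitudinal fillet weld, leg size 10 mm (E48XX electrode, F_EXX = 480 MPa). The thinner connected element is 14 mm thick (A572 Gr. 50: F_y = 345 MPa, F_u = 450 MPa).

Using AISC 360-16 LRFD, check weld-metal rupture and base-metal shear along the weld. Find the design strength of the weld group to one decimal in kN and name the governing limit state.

Weld metal: throat = 0.707×10 = 7.07 mm, L = 136 mm. φR_n = 0.75 × 0.6 × 480 × 7.07 × 136 = 207.7 kN.
Base metal shear (14 mm plate): yield φR_n = 1.0×0.6×345×14×136 = 394.1 kN; rupture φR_n = 0.75×0.6×450×14×136 = 385.6 kN; take 385.6 kN (rupture).
Governing: min(207.7, 385.6) = 207.7 kN → weld metal.

207.7 kN (weld metal governs)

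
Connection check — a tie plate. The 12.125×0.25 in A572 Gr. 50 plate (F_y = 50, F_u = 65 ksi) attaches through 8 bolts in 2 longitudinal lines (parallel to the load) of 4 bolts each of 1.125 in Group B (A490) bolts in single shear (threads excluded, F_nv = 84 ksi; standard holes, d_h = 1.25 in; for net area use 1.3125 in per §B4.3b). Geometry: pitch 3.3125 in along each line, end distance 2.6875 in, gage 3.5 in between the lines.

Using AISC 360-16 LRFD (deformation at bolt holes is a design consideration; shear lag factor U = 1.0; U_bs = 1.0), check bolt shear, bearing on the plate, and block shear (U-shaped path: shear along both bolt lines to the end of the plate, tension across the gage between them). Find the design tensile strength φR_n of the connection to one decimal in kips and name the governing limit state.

144.1 kips (block shear governs)

Bolt shear: A_b = π(1.125)²/4 = 0.99402 in². φR_n = 0.75 × 84 × 0.99402 × 8 × 1 = 501.0 kips.
Bearing (0.25 in plate, F_u = 65 ksi): end bolts L_c = 2.6875 − 1.25/2 = 2.0625, R_n = min(1.2×2.0625×0.25×65, 2.4×1.125×0.25×65) = 40.219 kips/bolt; interior L_c = 3.3125 − 1.25 = 2.0625, R_n = 40.219 kips/bolt. φR_n = 0.75 × (2×40.219 + 6×40.219) = 241.3 kips.
Block shear: shear path 2×[2.6875+3×3.3125] = 2×12.625 in, A_gv = 6.3125, A_nv = 2×(12.625 − 3.5×1.3125)×0.25 = 4.0156 in²; tension across gage: (3.5 − 1×1.3125)×0.25 = 0.54688 in². R_n = min(0.6×65×4.0156, 0.6×50×6.3125) + 1.0×65×0.54688 = min(156.61, 189.38) + 35.547 = 192.16 kips. φR_n = 0.75 × 192.16 = 144.1 kips.
Governing: min(501.0, 241.3, 144.1) = 144.1 kips → block shear.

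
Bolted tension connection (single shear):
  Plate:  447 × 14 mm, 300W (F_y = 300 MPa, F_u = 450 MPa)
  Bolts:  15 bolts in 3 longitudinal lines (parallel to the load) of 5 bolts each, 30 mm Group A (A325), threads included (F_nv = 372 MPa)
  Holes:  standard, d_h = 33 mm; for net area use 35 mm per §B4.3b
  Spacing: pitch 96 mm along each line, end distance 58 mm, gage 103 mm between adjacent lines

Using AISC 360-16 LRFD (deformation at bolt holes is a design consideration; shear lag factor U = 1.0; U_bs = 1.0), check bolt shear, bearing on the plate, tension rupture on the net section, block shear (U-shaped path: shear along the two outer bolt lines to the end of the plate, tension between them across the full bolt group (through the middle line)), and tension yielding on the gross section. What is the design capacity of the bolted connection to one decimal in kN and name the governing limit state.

Bolt shear: A_b = π(30)²/4 = 706.86 mm². φR_n = 0.75 × 372 × 706.86 × 15 × 1 = 2958.2 kN.
Bearing (14 mm plate, F_u = 450 MPa): end bolts L_c = 58 − 33/2 = 41.5, R_n = min(1.2×41.5×14×450, 2.4×30×14×450) = 313.74 kN/bolt; interior L_c = 96 − 33 = 63, R_n = 453.6 kN/bolt. φR_n = 0.75 × (3×313.74 + 12×453.6) = 4788.3 kN.
Tension rupture (net): A_n = (447 − 3×35)×14 = 4788 mm² (U = 1.0, A_e = A_n). φR_n = 0.75 × 450 × 4788 = 1616.0 kN.
Block shear: shear path 2×[58+4×96] = 2×442 mm, A_gv = 12376, A_nv = 2×(442 − 4.5×35)×14 = 7966 mm²; tension across gage: (206 − 2×35)×14 = 1904 mm². R_n = min(0.6×450×7966, 0.6×300×12376) + 1.0×450×1904 = min(2150.8, 2227.7) + 856.8 = 3007.6 kN. φR_n = 0.75 × 3007.6 = 2255.7 kN.
Tension yield (gross): A_g = 447×14 = 6258 mm². φR_n = 0.90 × 300 × 6258 = 1689.7 kN.
Governing: min(2958.2, 4788.3, 1616.0, 2255.7, 1689.7) = 1616.0 kN → net-section rupture.

1616.0 kN (net-section rupture governs)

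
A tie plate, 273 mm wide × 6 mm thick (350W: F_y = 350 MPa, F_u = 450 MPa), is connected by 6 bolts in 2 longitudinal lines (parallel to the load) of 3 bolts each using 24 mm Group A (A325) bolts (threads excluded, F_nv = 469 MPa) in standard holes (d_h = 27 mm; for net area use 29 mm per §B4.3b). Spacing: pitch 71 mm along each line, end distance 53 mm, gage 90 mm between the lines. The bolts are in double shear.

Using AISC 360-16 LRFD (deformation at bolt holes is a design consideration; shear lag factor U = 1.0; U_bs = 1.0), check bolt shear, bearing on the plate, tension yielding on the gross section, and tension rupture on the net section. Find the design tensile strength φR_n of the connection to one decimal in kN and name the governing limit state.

Bolt shear: A_b = π(24)²/4 = 452.39 mm². φR_n = 0.75 × 469 × 452.39 × 6 × 2 = 1909.5 kN.
Bearing (6 mm plate, F_u = 450 MPa): end bolts L_c = 53 − 27/2 = 39.5, R_n = min(1.2×39.5×6×450, 2.4×24×6×450) = 127.98 kN/bolt; interior L_c = 71 − 27 = 44, R_n = 142.56 kN/bolt. φR_n = 0.75 × (2×127.98 + 4×142.56) = 619.7 kN.
Tension yield (gross): A_g = 273×6 = 1638 mm². φR_n = 0.90 × 350 × 1638 = 516.0 kN.
Tension rupture (net): A_n = (273 − 2×29)×6 = 1290 mm² (U = 1.0, A_e = A_n). φR_n = 0.75 × 450 × 1290 = 435.4 kN.
Governing: min(1909.5, 619.7, 516.0, 435.4) = 435.4 kN → net-section rupture.

435.4 kN (net-section rupture governs)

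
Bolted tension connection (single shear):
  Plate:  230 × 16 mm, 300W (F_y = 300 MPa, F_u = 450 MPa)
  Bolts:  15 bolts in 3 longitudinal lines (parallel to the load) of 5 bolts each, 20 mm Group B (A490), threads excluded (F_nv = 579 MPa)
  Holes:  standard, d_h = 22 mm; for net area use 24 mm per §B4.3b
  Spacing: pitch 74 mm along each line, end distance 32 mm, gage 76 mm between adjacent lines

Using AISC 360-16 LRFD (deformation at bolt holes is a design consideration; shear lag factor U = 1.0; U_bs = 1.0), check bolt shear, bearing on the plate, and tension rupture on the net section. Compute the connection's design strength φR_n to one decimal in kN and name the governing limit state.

853.2 kN (net-section rupture governs)

Bolt shear: A_b = π(20)²/4 = 314.16 mm². φR_n = 0.75 × 579 × 314.16 × 15 × 1 = 2046.4 kN.
Bearing (16 mm plate, F_u = 450 MPa): end bolts L_c = 32 − 22/2 = 21, R_n = min(1.2×21×16×450, 2.4×20×16×450) = 181.44 kN/bolt; interior L_c = 74 − 22 = 52, R_n = 345.6 kN/bolt. φR_n = 0.75 × (3×181.44 + 12×345.6) = 3518.6 kN.
Tension rupture (net): A_n = (230 − 3×24)×16 = 2528 mm² (U = 1.0, A_e = A_n). φR_n = 0.75 × 450 × 2528 = 853.2 kN.
Governing: min(2046.4, 3518.6, 853.2) = 853.2 kN → net-section rupture.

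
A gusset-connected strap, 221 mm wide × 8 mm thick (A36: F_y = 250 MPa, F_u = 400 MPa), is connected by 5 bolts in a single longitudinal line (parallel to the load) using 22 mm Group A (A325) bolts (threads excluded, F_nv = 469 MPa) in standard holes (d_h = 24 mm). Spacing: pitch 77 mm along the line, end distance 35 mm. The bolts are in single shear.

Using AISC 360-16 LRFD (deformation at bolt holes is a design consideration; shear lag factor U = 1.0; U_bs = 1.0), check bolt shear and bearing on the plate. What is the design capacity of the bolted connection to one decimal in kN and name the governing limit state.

573.1 kN (bearing governs)

Bolt shear: A_b = π(22)²/4 = 380.13 mm². φR_n = 0.75 × 469 × 380.13 × 5 × 1 = 668.6 kN.
Bearing (8 mm plate, F_u = 400 MPa): end bolts L_c = 35 − 24/2 = 23, R_n = min(1.2×23×8×400, 2.4×22×8×400) = 88.32 kN/bolt; interior L_c = 77 − 24 = 53, R_n = 168.96 kN/bolt. φR_n = 0.75 × (1×88.32 + 4×168.96) = 573.1 kN.
Governing: min(668.6, 573.1) = 573.1 kN → bearing.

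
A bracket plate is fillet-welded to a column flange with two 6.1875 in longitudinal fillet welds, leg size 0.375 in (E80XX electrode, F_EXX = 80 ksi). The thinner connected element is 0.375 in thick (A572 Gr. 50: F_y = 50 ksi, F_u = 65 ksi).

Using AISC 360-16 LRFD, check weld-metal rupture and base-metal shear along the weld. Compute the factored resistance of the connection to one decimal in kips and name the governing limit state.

118.1 kips (weld metal governs)

Weld metal: throat = 0.707×0.375 = 0.26513 in, L = 2×6.1875 = 12.375 in. φR_n = 0.75 × 0.6 × 80 × 0.26513 × 12.375 = 118.1 kips.
Base metal shear (0.375 in plate): yield φR_n = 1.0×0.6×50×0.375×12.375 = 139.2 kips; rupture φR_n = 0.75×0.6×65×0.375×12.375 = 135.7 kips; take 135.7 kips (rupture).
Governing: min(118.1, 135.7) = 118.1 kips → weld metal.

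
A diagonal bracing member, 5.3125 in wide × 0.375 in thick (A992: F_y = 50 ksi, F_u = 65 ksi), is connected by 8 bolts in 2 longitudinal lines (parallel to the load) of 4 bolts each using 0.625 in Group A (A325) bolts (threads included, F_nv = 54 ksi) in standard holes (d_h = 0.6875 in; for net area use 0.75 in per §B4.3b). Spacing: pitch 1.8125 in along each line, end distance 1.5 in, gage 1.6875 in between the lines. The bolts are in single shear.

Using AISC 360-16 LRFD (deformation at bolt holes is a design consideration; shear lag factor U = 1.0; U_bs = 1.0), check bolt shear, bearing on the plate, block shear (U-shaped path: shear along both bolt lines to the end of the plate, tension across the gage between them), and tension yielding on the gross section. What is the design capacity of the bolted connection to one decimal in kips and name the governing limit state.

89.6 kips (gross-section yield governs)

Bolt shear: A_b = π(0.625)²/4 = 0.3068 in². φR_n = 0.75 × 54 × 0.3068 × 8 × 1 = 99.4 kips.
Bearing (0.375 in plate, F_u = 65 ksi): end bolts L_c = 1.5 − 0.6875/2 = 1.15625, R_n = min(1.2×1.15625×0.375×65, 2.4×0.625×0.375×65) = 33.82 kips/bolt; interior L_c = 1.8125 − 0.6875 = 1.125, R_n = 32.906 kips/bolt. φR_n = 0.75 × (2×33.82 + 6×32.906) = 198.8 kips.
Block shear: shear path 2×[1.5+3×1.8125] = 2×6.9375 in, A_gv = 5.2031, A_nv = 2×(6.9375 − 3.5×0.75)×0.375 = 3.2344 in²; tension across gage: (1.6875 − 1×0.75)×0.375 = 0.35156 in². R_n = min(0.6×65×3.2344, 0.6×50×5.2031) + 1.0×65×0.35156 = min(126.14, 156.09) + 22.851 = 148.99 kips. φR_n = 0.75 × 148.99 = 111.7 kips.
Tension yield (gross): A_g = 5.3125×0.375 = 1.9922 in². φR_n = 0.90 × 50 × 1.9922 = 89.6 kips.
Governing: min(99.4, 198.8, 111.7, 89.6) = 89.6 kips → gross-section yield.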